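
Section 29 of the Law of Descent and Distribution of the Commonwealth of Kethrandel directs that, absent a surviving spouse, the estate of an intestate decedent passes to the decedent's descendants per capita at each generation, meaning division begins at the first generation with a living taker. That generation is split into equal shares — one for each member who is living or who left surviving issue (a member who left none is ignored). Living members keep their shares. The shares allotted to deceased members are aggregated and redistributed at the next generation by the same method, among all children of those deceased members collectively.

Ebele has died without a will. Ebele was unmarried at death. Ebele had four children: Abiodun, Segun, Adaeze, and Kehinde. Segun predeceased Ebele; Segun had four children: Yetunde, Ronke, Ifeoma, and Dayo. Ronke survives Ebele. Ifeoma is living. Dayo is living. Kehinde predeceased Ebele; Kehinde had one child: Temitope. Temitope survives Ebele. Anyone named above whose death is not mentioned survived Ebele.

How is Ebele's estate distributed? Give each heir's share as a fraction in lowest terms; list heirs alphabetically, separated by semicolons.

There is no surviving spouse, so the entire estate passes to Ebele's descendants per capita at each generation.
At generation 1 (Abiodun, Segun, Adaeze, Kehinde) there are 4 shares of (1)/4 = 1/4 each.
Living: Abiodun and Adaeze — each takes 1/4.
Deceased: Segun and Kehinde. Their combined 1/2 is pooled and carried to generation 2.
At generation 2 (Yetunde, Ronke, Ifeoma, Dayo, Temitope) there are 5 shares of (1/2)/5 = 1/10 each.
Living: Yetunde, Ronke, Ifeoma, Dayo, and Temitope — each takes 1/10.

Abiodun 1/4; Adaeze 1/4; Dayo 1/10; Ifeoma 1/10; Ronke 1/10; Temitope 1/10; Yetunde 1/10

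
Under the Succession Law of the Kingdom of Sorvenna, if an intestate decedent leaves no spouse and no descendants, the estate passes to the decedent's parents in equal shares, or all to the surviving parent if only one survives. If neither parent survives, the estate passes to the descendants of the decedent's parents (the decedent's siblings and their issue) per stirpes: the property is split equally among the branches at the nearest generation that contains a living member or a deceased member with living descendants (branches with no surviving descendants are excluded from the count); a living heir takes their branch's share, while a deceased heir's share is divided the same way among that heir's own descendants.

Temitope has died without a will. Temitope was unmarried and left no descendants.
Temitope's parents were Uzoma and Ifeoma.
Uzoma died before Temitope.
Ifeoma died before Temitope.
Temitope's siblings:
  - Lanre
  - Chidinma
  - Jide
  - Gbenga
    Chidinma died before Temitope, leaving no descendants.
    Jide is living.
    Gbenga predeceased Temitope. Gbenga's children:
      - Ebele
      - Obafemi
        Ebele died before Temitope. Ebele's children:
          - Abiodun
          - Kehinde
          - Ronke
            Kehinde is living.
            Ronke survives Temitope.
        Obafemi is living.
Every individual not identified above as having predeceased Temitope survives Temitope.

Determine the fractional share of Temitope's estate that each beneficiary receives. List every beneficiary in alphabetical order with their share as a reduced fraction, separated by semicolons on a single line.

Neither parent survives and there are no descendants, so the estate passes to Temitope's siblings and their issue per stirpes.
Chidinma left no surviving issue, so that branch lapses and is disregarded.
The estate is divided into 3 equal shares of 1/3 among Lanre, Jide, Gbenga.
Lanre is living and takes 1/3.
Jide is living and takes 1/3.
Gbenga predeceased; the 1/3 allotted to Gbenga's branch passes to Gbenga's issue by representation.
The 1/3 is divided into 2 equal shares of 1/6 among Ebele, Obafemi.
Ebele predeceased; the 1/6 allotted to Ebele's branch passes to Ebele's issue by representation.
The 1/6 is divided into 3 equal shares of 1/18 among Abiodun, Kehinde, Ronke.
Abiodun is living and takes 1/18.
Kehinde is living and takes 1/18.
Ronke is living and takes 1/18.
Obafemi is living and takes 1/6.

Abiodun 1/18; Jide 1/3; Kehinde 1/18; Lanre 1/3; Obafemi 1/6; Ronke 1/18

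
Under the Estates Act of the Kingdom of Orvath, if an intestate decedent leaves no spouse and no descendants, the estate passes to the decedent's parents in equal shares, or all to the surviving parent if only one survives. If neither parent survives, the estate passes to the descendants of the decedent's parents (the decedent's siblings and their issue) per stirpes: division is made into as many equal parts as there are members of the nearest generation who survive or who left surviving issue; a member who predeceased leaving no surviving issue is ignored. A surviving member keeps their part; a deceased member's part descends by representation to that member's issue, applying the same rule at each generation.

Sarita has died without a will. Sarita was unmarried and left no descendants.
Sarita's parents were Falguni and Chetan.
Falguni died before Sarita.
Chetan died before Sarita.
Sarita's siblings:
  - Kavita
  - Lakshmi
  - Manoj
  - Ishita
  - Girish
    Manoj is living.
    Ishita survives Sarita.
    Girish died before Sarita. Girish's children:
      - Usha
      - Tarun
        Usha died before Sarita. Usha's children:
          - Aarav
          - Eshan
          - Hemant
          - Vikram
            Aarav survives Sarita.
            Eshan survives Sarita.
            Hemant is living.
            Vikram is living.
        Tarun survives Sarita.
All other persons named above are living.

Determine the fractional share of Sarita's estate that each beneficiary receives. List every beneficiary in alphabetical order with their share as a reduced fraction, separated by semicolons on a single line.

Neither parent survives and there are no descendants, so the estate passes to Sarita's siblings and their issue per stirpes.
The estate is divided into 5 equal shares of 1/5 among Kavita, Lakshmi, Manoj, Ishita, Girish.
Kavita is living and takes 1/5.
Lakshmi is living and takes 1/5.
Manoj is living and takes 1/5.
Ishita is living and takes 1/5.
Girish predeceased; the 1/5 allotted to Girish's branch passes to Girish's issue by representation.
The 1/5 is divided into 2 equal shares of 1/10 among Usha, Tarun.
Usha predeceased; the 1/10 allotted to Usha's branch passes to Usha's issue by representation.
The 1/10 is divided into 4 equal shares of 1/40 among Aarav, Eshan, Hemant, Vikram.
Aarav is living and takes 1/40.
Eshan is living and takes 1/40.
Hemant is living and takes 1/40.
Vikram is living and takes 1/40.
Tarun is living and takes 1/10.

Aarav 1/40; Eshan 1/40; Hemant 1/40; Ishita 1/5; Kavita 1/5; Lakshmi 1/5; Manoj 1/5; Tarun 1/10; Vikram 1/40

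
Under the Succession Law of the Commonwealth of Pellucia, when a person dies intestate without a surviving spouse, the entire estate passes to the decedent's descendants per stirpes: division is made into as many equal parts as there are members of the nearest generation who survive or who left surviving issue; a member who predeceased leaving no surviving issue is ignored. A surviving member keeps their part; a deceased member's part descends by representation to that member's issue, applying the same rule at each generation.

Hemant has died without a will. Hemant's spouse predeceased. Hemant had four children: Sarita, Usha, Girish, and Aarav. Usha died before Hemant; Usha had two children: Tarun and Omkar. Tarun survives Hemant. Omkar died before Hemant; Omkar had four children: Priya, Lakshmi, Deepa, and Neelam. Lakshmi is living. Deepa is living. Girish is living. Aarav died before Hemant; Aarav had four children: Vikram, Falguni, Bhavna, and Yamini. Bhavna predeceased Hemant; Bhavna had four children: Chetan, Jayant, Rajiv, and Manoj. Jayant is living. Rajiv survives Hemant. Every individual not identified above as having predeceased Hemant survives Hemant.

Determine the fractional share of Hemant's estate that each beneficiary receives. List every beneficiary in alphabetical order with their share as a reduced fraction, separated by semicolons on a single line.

There is no surviving spouse, so the entire estate passes to Hemant's descendants per stirpes.
The estate is divided into 4 equal shares of 1/4 among Sarita, Usha, Girish, Aarav.
Sarita is living and takes 1/4.
Usha predeceased; the 1/4 allotted to Usha's branch passes to Usha's issue by representation.
The 1/4 is divided into 2 equal shares of 1/8 among Tarun, Omkar.
Tarun is living and takes 1/8.
Omkar predeceased; the 1/8 allotted to Omkar's branch passes to Omkar's issue by representation.
The 1/8 is divided into 4 equal shares of 1/32 among Priya, Lakshmi, Deepa, Neelam.
Priya is living and takes 1/32.
Lakshmi is living and takes 1/32.
Deepa is living and takes 1/32.
Neelam is living and takes 1/32.
Girish is living and takes 1/4.
Aarav predeceased; the 1/4 allotted to Aarav's branch passes to Aarav's issue by representation.
The 1/4 is divided into 4 equal shares of 1/16 among Vikram, Falguni, Bhavna, Yamini.
Vikram is living and takes 1/16.
Falguni is living and takes 1/16.
Bhavna predeceased; the 1/16 allotted to Bhavna's branch passes to Bhavna's issue by representation.
The 1/16 is divided into 4 equal shares of 1/64 among Chetan, Jayant, Rajiv, Manoj.
Chetan is living and takes 1/64.
Jayant is living and takes 1/64.
Rajiv is living and takes 1/64.
Manoj is living and takes 1/64.
Yamini is living and takes 1/16.

Chetan 1/64; Deepa 1/32; Falguni 1/16; Girish 1/4; Jayant 1/64; Lakshmi 1/32; Manoj 1/64; Neelam 1/32; Priya 1/32; Rajiv 1/64; Sarita 1/4; Tarun 1/8; Vikram 1/16; Yamini 1/16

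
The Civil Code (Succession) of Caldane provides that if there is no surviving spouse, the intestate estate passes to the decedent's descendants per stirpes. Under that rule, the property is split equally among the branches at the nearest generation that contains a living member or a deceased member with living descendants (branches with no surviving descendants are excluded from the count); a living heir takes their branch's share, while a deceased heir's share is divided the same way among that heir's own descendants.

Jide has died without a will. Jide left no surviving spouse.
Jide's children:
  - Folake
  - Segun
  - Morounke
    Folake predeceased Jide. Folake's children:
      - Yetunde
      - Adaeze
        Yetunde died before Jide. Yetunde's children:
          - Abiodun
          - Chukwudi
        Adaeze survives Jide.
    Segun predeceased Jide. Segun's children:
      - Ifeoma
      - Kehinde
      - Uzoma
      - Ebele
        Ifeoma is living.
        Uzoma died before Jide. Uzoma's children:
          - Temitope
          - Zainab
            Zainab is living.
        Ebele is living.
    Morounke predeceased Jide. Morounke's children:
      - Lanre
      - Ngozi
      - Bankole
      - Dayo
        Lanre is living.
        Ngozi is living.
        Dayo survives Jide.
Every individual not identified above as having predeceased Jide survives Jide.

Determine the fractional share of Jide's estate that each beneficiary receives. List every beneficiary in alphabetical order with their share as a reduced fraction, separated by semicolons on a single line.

There is no surviving spouse, so the entire estate passes to Jide's descendants per stirpes.
The estate is divided into 3 equal shares of 1/3 among Folake, Segun, Morounke.
Folake predeceased; the 1/3 allotted to Folake's branch passes to Folake's issue by representation.
The 1/3 is divided into 2 equal shares of 1/6 among Yetunde, Adaeze.
Yetunde predeceased; the 1/6 allotted to Yetunde's branch passes to Yetunde's issue by representation.
The 1/6 is divided into 2 equal shares of 1/12 among Abiodun, Chukwudi.
Abiodun is living and takes 1/12.
Chukwudi is living and takes 1/12.
Adaeze is living and takes 1/6.
Segun predeceased; the 1/3 allotted to Segun's branch passes to Segun's issue by representation.
The 1/3 is divided into 4 equal shares of 1/12 among Ifeoma, Kehinde, Uzoma, Ebele.
Ifeoma is living and takes 1/12.
Kehinde is living and takes 1/12.
Uzoma predeceased; the 1/12 allotted to Uzoma's branch passes to Uzoma's issue by representation.
The 1/12 is divided into 2 equal shares of 1/24 among Temitope, Zainab.
Temitope is living and takes 1/24.
Zainab is living and takes 1/24.
Ebele is living and takes 1/12.
Morounke predeceased; the 1/3 allotted to Morounke's branch passes to Morounke's issue by representation.
The 1/3 is divided into 4 equal shares of 1/12 among Lanre, Ngozi, Bankole, Dayo.
Lanre is living and takes 1/12.
Ngozi is living and takes 1/12.
Bankole is living and takes 1/12.
Dayo is living and takes 1/12.

Abiodun 1/12; Adaeze 1/6; Bankole 1/12; Chukwudi 1/12; Dayo 1/12; Ebele 1/12; Ifeoma 1/12; Kehinde 1/12; Lanre 1/12; Ngozi 1/12; Temitope 1/24; Zainab 1/24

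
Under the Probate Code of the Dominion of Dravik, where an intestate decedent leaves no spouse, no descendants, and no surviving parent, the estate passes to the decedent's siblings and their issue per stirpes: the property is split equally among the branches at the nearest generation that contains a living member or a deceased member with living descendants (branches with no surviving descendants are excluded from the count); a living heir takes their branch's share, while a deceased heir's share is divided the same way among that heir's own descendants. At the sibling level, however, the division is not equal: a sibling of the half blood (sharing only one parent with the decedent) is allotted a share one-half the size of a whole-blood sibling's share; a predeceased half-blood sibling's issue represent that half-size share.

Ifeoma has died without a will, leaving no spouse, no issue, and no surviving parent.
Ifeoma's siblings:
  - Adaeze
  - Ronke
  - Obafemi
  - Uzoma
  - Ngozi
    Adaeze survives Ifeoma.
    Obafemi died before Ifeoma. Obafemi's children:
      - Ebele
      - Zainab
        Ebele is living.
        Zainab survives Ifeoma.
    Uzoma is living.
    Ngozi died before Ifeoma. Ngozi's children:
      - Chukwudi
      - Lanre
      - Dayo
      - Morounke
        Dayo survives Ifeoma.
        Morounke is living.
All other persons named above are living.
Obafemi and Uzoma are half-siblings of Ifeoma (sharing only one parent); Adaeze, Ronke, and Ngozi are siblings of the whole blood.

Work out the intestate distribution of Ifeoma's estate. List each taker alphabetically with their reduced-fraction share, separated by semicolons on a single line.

Adaeze 1/4; Chukwudi 1/16; Dayo 1/16; Ebele 1/16; Lanre 1/16; Morounke 1/16; Ronke 1/4; Uzoma 1/8; Zainab 1/16

No spouse, descendants, or parent survives, so the estate passes to Ifeoma's siblings per stirpes.
Half-blood siblings count for one-half the weight of whole-blood siblings at the initial division.
Dividing 1 in proportion to weights (total weight 4): Adaeze (weight 1) → 1/4; Ronke (weight 1) → 1/4; Obafemi (weight 1/2) → 1/8; Uzoma (weight 1/2) → 1/8; Ngozi (weight 1) → 1/4.
Adaeze is living and takes 1/4.
Ronke is living and takes 1/4.
Obafemi predeceased; the 1/8 allotted to Obafemi's branch passes to Obafemi's issue by representation.
The 1/8 is divided into 2 equal shares of 1/16 among Ebele, Zainab.
Ebele is living and takes 1/16.
Zainab is living and takes 1/16.
Uzoma is living and takes 1/8.
Ngozi predeceased; the 1/4 allotted to Ngozi's branch passes to Ngozi's issue by representation.
The 1/4 is divided into 4 equal shares of 1/16 among Chukwudi, Lanre, Dayo, Morounke.
Chukwudi is living and takes 1/16.
Lanre is living and takes 1/16.
Dayo is living and takes 1/16.
Morounke is living and takes 1/16.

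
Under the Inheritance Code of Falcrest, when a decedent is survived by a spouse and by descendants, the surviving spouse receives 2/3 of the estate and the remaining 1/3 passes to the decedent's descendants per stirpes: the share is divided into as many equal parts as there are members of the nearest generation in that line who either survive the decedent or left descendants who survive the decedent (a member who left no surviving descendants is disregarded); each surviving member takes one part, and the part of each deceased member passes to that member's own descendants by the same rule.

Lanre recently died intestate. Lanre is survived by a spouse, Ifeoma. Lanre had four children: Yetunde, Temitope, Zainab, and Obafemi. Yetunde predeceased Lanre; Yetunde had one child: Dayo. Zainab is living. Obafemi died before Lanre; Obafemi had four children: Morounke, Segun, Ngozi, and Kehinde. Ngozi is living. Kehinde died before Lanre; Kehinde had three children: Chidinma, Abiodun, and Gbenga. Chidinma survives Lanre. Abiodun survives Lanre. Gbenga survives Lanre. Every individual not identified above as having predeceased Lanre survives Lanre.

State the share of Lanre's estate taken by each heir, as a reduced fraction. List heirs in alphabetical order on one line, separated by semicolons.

Abiodun 1/144; Chidinma 1/144; Dayo 1/12; Gbenga 1/144; Ifeoma 2/3; Morounke 1/48; Ngozi 1/48; Segun 1/48; Temitope 1/12; Zainab 1/12

Ifeoma, as surviving spouse, takes 2/3.
The remaining 1/3 passes to Lanre's descendants per stirpes.
The 1/3 is divided into 4 equal shares of 1/12 among Yetunde, Temitope, Zainab, Obafemi.
Yetunde predeceased; the 1/12 allotted to Yetunde's branch passes to Yetunde's issue by representation.
Dayo is the sole taker at this level and receives the full 1/12.
Temitope is living and takes 1/12.
Zainab is living and takes 1/12.
Obafemi predeceased; the 1/12 allotted to Obafemi's branch passes to Obafemi's issue by representation.
The 1/12 is divided into 4 equal shares of 1/48 among Morounke, Segun, Ngozi, Kehinde.
Morounke is living and takes 1/48.
Segun is living and takes 1/48.
Ngozi is living and takes 1/48.
Kehinde predeceased; the 1/48 allotted to Kehinde's branch passes to Kehinde's issue by representation.
The 1/48 is divided into 3 equal shares of 1/144 among Chidinma, Abiodun, Gbenga.
Chidinma is living and takes 1/144.
Abiodun is living and takes 1/144.
Gbenga is living and takes 1/144.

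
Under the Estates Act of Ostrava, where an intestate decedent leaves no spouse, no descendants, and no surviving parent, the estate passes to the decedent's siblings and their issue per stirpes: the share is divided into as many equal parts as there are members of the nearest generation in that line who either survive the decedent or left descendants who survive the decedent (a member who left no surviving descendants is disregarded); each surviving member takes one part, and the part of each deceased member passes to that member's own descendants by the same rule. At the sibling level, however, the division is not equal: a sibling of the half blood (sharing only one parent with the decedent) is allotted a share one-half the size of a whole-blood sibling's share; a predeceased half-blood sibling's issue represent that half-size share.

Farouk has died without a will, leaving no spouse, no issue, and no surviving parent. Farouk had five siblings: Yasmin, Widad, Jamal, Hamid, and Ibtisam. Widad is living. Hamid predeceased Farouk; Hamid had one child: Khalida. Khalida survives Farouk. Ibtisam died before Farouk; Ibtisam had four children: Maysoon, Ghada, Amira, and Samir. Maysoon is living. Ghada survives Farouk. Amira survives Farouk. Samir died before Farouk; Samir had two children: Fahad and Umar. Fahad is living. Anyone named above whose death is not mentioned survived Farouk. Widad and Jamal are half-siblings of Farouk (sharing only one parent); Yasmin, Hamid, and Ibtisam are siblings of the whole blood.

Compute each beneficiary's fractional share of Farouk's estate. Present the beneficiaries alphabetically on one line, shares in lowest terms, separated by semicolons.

Amira 1/16; Fahad 1/32; Ghada 1/16; Jamal 1/8; Khalida 1/4; Maysoon 1/16; Umar 1/32; Widad 1/8; Yasmin 1/4

No spouse, descendants, or parent survives, so the estate passes to Farouk's siblings per stirpes.
Half-blood siblings count for one-half the weight of whole-blood siblings at the initial division.
Dividing 1 in proportion to weights (total weight 4): Yasmin (weight 1) → 1/4; Widad (weight 1/2) → 1/8; Jamal (weight 1/2) → 1/8; Hamid (weight 1) → 1/4; Ibtisam (weight 1) → 1/4.
Yasmin is living and takes 1/4.
Widad is living and takes 1/8.
Jamal is living and takes 1/8.
Hamid predeceased; the 1/4 allotted to Hamid's branch passes to Hamid's issue by representation.
Khalida is the sole taker at this level and receives the full 1/4.
Ibtisam predeceased; the 1/4 allotted to Ibtisam's branch passes to Ibtisam's issue by representation.
The 1/4 is divided into 4 equal shares of 1/16 among Maysoon, Ghada, Amira, Samir.
Maysoon is living and takes 1/16.
Ghada is living and takes 1/16.
Amira is living and takes 1/16.
Samir predeceased; the 1/16 allotted to Samir's branch passes to Samir's issue by representation.
The 1/16 is divided into 2 equal shares of 1/32 among Fahad, Umar.
Fahad is living and takes 1/32.
Umar is living and takes 1/32.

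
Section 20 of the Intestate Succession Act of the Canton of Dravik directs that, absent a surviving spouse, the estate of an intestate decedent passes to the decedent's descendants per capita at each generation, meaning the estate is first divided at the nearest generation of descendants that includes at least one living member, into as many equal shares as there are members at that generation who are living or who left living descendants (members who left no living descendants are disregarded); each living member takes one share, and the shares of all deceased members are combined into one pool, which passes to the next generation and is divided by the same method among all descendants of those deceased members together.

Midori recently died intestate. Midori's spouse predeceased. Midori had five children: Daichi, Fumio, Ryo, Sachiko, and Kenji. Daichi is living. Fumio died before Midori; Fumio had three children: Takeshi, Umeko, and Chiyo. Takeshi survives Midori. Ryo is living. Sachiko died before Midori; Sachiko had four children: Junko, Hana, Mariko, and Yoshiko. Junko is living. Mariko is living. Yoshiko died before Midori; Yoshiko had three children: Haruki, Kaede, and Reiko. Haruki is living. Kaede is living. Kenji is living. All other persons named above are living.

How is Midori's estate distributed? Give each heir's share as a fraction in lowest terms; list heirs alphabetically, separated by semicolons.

Chiyo 2/35; Daichi 1/5; Hana 2/35; Haruki 2/105; Junko 2/35; Kaede 2/105; Kenji 1/5; Mariko 2/35; Reiko 2/105; Ryo 1/5; Takeshi 2/35; Umeko 2/35

There is no surviving spouse, so the entire estate passes to Midori's descendants per capita at each generation.
At generation 1 (Daichi, Fumio, Ryo, Sachiko, Kenji) there are 5 shares of (1)/5 = 1/5 each.
Living: Daichi, Ryo, and Kenji — each takes 1/5.
Deceased: Fumio and Sachiko. Their combined 2/5 is pooled and carried to generation 2.
At generation 2 (Takeshi, Umeko, Chiyo, Junko, Hana, Mariko, Yoshiko) there are 7 shares of (2/5)/7 = 2/35 each.
Living: Takeshi, Umeko, Chiyo, Junko, Hana, and Mariko — each takes 2/35.
Deceased: Yoshiko. That 2/35 share is carried to generation 3.
At generation 3 (Haruki, Kaede, Reiko) there are 3 shares of (2/35)/3 = 2/105 each.
Living: Haruki, Kaede, and Reiko — each takes 2/105.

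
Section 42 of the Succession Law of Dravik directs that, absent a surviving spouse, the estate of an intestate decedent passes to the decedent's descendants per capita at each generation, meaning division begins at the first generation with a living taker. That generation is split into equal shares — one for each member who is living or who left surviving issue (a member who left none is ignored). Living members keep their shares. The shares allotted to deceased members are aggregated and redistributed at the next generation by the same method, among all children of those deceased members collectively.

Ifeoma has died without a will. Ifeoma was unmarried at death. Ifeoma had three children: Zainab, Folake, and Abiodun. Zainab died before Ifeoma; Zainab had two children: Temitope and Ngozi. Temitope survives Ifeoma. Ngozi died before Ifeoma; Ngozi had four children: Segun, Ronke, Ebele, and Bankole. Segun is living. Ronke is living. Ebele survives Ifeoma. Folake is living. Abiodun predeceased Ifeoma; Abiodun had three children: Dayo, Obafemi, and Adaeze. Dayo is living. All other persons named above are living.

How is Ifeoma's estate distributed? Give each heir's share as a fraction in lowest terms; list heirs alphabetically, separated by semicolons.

Adaeze 2/15; Bankole 1/30; Dayo 2/15; Ebele 1/30; Folake 1/3; Obafemi 2/15; Ronke 1/30; Segun 1/30; Temitope 2/15

There is no surviving spouse, so the entire estate passes to Ifeoma's descendants per capita at each generation.
At generation 1 (Zainab, Folake, Abiodun) there are 3 shares of (1)/3 = 1/3 each.
Living: Folake — each takes 1/3.
Deceased: Zainab and Abiodun. Their combined 2/3 is pooled and carried to generation 2.
At generation 2 (Temitope, Ngozi, Dayo, Obafemi, Adaeze) there are 5 shares of (2/3)/5 = 2/15 each.
Living: Temitope, Dayo, Obafemi, and Adaeze — each takes 2/15.
Deceased: Ngozi. That 2/15 share is carried to generation 3.
At generation 3 (Segun, Ronke, Ebele, Bankole) there are 4 shares of (2/15)/4 = 1/30 each.
Living: Segun, Ronke, Ebele, and Bankole — each takes 1/30.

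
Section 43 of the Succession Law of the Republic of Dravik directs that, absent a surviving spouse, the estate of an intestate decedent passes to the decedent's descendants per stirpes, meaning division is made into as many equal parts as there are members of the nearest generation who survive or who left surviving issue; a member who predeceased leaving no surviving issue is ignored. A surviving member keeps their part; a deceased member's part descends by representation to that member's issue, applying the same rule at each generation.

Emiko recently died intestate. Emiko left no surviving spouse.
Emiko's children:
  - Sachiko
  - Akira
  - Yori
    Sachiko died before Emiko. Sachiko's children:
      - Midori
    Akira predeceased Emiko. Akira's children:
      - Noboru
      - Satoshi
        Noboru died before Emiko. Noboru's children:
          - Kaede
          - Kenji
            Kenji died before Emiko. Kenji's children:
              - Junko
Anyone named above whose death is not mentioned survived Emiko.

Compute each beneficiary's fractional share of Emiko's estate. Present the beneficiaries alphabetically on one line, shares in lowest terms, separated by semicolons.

Junko 1/12; Kaede 1/12; Midori 1/3; Satoshi 1/6; Yori 1/3

There is no surviving spouse, so the entire estate passes to Emiko's descendants per stirpes.
The estate is divided into 3 equal shares of 1/3 among Sachiko, Akira, Yori.
Sachiko predeceased; the 1/3 allotted to Sachiko's branch passes to Sachiko's issue by representation.
Midori is the sole taker at this level and receives the full 1/3.
Akira predeceased; the 1/3 allotted to Akira's branch passes to Akira's issue by representation.
The 1/3 is divided into 2 equal shares of 1/6 among Noboru, Satoshi.
Noboru predeceased; the 1/6 allotted to Noboru's branch passes to Noboru's issue by representation.
The 1/6 is divided into 2 equal shares of 1/12 among Kaede, Kenji.
Kaede is living and takes 1/12.
Kenji predeceased; the 1/12 allotted to Kenji's branch passes to Kenji's issue by representation.
Junko is the sole taker at this level and receives the full 1/12.
Satoshi is living and takes 1/6.
Yori is living and takes 1/3.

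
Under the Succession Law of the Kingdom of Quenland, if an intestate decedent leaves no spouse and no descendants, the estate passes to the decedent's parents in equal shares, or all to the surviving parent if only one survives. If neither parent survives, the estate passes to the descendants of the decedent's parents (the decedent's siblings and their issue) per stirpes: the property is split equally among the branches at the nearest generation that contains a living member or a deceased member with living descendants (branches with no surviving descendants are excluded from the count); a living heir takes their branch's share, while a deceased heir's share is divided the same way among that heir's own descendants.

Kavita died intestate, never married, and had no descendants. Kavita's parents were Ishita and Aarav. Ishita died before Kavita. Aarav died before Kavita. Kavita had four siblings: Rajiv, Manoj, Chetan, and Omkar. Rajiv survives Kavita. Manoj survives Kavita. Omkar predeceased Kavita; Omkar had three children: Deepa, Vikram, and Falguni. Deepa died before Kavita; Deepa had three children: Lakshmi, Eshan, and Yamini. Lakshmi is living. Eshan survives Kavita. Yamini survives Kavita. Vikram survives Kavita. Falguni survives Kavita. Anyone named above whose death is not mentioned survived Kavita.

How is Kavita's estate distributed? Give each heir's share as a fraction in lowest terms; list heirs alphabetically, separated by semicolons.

Neither parent survives and there are no descendants, so the estate passes to Kavita's siblings and their issue per stirpes.
The estate is divided into 4 equal shares of 1/4 among Rajiv, Manoj, Chetan, Omkar.
Rajiv is living and takes 1/4.
Manoj is living and takes 1/4.
Chetan is living and takes 1/4.
Omkar predeceased; the 1/4 allotted to Omkar's branch passes to Omkar's issue by representation.
The 1/4 is divided into 3 equal shares of 1/12 among Deepa, Vikram, Falguni.
Deepa predeceased; the 1/12 allotted to Deepa's branch passes to Deepa's issue by representation.
The 1/12 is divided into 3 equal shares of 1/36 among Lakshmi, Eshan, Yamini.
Lakshmi is living and takes 1/36.
Eshan is living and takes 1/36.
Yamini is living and takes 1/36.
Vikram is living and takes 1/12.
Falguni is living and takes 1/12.

Chetan 1/4; Eshan 1/36; Falguni 1/12; Lakshmi 1/36; Manoj 1/4; Rajiv 1/4; Vikram 1/12; Yamini 1/36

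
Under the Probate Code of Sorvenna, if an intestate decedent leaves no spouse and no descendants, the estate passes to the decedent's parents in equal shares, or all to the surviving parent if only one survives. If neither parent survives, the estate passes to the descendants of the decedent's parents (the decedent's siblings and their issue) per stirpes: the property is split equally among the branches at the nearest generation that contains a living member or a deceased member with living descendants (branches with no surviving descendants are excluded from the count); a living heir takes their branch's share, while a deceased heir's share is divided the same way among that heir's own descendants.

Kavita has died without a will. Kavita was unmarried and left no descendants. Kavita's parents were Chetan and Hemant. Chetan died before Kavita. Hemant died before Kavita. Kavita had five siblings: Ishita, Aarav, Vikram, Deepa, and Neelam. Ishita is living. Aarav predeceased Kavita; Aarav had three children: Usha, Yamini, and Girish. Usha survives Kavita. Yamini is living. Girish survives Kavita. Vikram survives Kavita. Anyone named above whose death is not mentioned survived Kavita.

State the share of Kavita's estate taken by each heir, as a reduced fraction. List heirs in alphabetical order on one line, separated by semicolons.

Deepa 1/5; Girish 1/15; Ishita 1/5; Neelam 1/5; Usha 1/15; Vikram 1/5; Yamini 1/15

Neither parent survives and there are no descendants, so the estate passes to Kavita's siblings and their issue per stirpes.
The estate is divided into 5 equal shares of 1/5 among Ishita, Aarav, Vikram, Deepa, Neelam.
Ishita is living and takes 1/5.
Aarav predeceased; the 1/5 allotted to Aarav's branch passes to Aarav's issue by representation.
The 1/5 is divided into 3 equal shares of 1/15 among Usha, Yamini, Girish.
Usha is living and takes 1/15.
Yamini is living and takes 1/15.
Girish is living and takes 1/15.
Vikram is living and takes 1/5.
Deepa is living and takes 1/5.
Neelam is living and takes 1/5.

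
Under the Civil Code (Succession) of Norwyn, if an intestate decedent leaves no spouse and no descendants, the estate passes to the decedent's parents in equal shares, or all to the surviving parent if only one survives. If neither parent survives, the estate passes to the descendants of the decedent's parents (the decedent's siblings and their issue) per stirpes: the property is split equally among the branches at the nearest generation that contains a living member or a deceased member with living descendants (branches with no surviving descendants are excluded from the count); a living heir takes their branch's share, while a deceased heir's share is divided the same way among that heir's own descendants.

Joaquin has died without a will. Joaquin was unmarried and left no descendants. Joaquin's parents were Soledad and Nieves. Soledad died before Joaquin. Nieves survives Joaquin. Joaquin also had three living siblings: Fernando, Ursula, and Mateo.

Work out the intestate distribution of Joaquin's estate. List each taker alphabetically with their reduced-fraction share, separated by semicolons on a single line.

Only one parent, Nieves, survives, so Nieves takes the entire estate. The siblings take nothing because a surviving parent has priority.

Nieves 1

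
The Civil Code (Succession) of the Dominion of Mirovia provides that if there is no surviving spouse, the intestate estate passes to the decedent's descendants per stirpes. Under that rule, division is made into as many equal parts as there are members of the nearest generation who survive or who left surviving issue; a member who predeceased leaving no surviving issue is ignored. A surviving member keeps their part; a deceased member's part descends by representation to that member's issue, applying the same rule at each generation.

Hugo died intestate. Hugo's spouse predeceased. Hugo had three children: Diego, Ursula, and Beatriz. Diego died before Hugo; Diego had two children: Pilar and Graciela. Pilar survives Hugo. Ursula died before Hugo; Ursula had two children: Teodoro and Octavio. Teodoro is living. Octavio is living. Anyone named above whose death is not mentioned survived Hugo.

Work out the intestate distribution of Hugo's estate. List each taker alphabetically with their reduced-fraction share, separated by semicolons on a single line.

Beatriz 1/3; Graciela 1/6; Octavio 1/6; Pilar 1/6; Teodoro 1/6

There is no surviving spouse, so the entire estate passes to Hugo's descendants per stirpes.
The estate is divided into 3 equal shares of 1/3 among Diego, Ursula, Beatriz.
Diego predeceased; the 1/3 allotted to Diego's branch passes to Diego's issue by representation.
The 1/3 is divided into 2 equal shares of 1/6 among Pilar, Graciela.
Pilar is living and takes 1/6.
Graciela is living and takes 1/6.
Ursula predeceased; the 1/3 allotted to Ursula's branch passes to Ursula's issue by representation.
The 1/3 is divided into 2 equal shares of 1/6 among Teodoro, Octavio.
Teodoro is living and takes 1/6.
Octavio is living and takes 1/6.
Beatriz is living and takes 1/3.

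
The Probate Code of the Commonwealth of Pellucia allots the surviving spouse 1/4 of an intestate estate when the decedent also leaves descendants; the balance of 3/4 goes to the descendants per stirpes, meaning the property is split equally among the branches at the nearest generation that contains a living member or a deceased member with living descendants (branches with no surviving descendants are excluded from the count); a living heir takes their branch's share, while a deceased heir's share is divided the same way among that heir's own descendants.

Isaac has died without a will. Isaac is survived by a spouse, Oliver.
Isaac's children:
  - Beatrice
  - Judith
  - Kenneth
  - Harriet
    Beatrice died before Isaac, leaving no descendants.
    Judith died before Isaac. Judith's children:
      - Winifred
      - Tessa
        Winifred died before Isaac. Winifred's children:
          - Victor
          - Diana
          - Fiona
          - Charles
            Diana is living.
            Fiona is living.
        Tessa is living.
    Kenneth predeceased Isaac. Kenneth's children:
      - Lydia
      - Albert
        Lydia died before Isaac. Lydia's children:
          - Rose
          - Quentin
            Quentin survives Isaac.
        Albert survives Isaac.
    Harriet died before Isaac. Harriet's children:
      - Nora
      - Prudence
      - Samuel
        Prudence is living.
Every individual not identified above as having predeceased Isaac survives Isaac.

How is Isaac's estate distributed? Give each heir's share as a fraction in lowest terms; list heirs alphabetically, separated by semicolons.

Oliver, as surviving spouse, takes 1/4.
The remaining 3/4 passes to Isaac's descendants per stirpes.
Beatrice left no surviving issue, so that branch lapses and is disregarded.
The 3/4 is divided into 3 equal shares of 1/4 among Judith, Kenneth, Harriet.
Judith predeceased; the 1/4 allotted to Judith's branch passes to Judith's issue by representation.
The 1/4 is divided into 2 equal shares of 1/8 among Winifred, Tessa.
Winifred predeceased; the 1/8 allotted to Winifred's branch passes to Winifred's issue by representation.
The 1/8 is divided into 4 equal shares of 1/32 among Victor, Diana, Fiona, Charles.
Victor is living and takes 1/32.
Diana is living and takes 1/32.
Fiona is living and takes 1/32.
Charles is living and takes 1/32.
Tessa is living and takes 1/8.
Kenneth predeceased; the 1/4 allotted to Kenneth's branch passes to Kenneth's issue by representation.
The 1/4 is divided into 2 equal shares of 1/8 among Lydia, Albert.
Lydia predeceased; the 1/8 allotted to Lydia's branch passes to Lydia's issue by representation.
The 1/8 is divided into 2 equal shares of 1/16 among Rose, Quentin.
Rose is living and takes 1/16.
Quentin is living and takes 1/16.
Albert is living and takes 1/8.
Harriet predeceased; the 1/4 allotted to Harriet's branch passes to Harriet's issue by representation.
The 1/4 is divided into 3 equal shares of 1/12 among Nora, Prudence, Samuel.
Nora is living and takes 1/12.
Prudence is living and takes 1/12.
Samuel is living and takes 1/12.

Albert 1/8; Charles 1/32; Diana 1/32; Fiona 1/32; Nora 1/12; Oliver 1/4; Prudence 1/12; Quentin 1/16; Rose 1/16; Samuel 1/12; Tessa 1/8; Victor 1/32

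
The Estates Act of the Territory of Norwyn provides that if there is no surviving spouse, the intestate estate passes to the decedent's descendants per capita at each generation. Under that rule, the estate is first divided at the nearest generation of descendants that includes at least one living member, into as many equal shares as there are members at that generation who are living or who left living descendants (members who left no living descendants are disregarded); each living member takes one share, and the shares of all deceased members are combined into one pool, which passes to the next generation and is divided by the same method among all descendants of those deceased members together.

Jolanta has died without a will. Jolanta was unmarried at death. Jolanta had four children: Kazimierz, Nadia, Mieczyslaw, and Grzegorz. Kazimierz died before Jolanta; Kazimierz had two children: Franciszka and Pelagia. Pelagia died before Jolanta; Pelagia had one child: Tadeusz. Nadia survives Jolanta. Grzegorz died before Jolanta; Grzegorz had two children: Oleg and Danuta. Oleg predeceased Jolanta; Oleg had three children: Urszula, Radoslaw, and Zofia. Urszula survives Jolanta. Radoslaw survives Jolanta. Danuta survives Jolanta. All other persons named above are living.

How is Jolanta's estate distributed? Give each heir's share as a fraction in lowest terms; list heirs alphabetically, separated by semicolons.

There is no surviving spouse, so the entire estate passes to Jolanta's descendants per capita at each generation.
At generation 1 (Kazimierz, Nadia, Mieczyslaw, Grzegorz) there are 4 shares of (1)/4 = 1/4 each.
Living: Nadia and Mieczyslaw — each takes 1/4.
Deceased: Kazimierz and Grzegorz. Their combined 1/2 is pooled and carried to generation 2.
At generation 2 (Franciszka, Pelagia, Oleg, Danuta) there are 4 shares of (1/2)/4 = 1/8 each.
Living: Franciszka and Danuta — each takes 1/8.
Deceased: Pelagia and Oleg. Their combined 1/4 is pooled and carried to generation 3.
At generation 3 (Tadeusz, Urszula, Radoslaw, Zofia) there are 4 shares of (1/4)/4 = 1/16 each.
Living: Tadeusz, Urszula, Radoslaw, and Zofia — each takes 1/16.

Danuta 1/8; Franciszka 1/8; Mieczyslaw 1/4; Nadia 1/4; Radoslaw 1/16; Tadeusz 1/16; Urszula 1/16; Zofia 1/16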